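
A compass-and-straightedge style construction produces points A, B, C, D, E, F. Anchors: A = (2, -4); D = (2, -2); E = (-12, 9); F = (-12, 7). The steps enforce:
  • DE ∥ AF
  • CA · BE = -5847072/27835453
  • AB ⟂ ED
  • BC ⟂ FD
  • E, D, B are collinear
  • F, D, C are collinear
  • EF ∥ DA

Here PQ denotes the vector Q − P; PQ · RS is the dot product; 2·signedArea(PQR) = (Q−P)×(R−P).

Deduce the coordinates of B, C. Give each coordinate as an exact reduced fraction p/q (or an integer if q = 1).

B = (942/317, -876/317)
C = (266478/87809, -234028/87809)

1. B_x = 942/317  [E, D, B are collinear ∩ AB ⟂ ED]
2. B_y = -876/317  [E, D, B are collinear ∩ AB ⟂ ED]
   → B = (942/317, -876/317)
3. C_x = 266478/87809  [F, D, C are collinear ∩ BC ⟂ FD]
4. C_y = -234028/87809  [F, D, C are collinear ∩ BC ⟂ FD]
   → C = (266478/87809, -234028/87809)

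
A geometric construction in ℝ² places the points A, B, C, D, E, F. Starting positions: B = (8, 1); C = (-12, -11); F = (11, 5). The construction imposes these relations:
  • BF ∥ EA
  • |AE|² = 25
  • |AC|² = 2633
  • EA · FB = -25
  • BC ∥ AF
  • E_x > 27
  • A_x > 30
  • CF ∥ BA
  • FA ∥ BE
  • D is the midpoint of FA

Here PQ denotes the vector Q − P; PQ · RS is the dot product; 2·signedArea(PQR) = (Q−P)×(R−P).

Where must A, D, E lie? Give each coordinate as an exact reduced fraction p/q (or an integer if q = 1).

1. A_x = 31  [BC ∥ AF ∩ CF ∥ BA]
2. A_y = 17  [BC ∥ AF ∩ CF ∥ BA]
   → A = (31, 17)
3. D_x = 21  [D is the midpoint of FA]
4. D_y = 11  [D is the midpoint of FA]
   → D = (21, 11)
5. E_x = 28  [BF ∥ EA ∩ FA ∥ BE]
6. E_y = 13  [BF ∥ EA ∩ FA ∥ BE]
   → E = (28, 13)

A = (31, 17)
D = (21, 11)
E = (28, 13)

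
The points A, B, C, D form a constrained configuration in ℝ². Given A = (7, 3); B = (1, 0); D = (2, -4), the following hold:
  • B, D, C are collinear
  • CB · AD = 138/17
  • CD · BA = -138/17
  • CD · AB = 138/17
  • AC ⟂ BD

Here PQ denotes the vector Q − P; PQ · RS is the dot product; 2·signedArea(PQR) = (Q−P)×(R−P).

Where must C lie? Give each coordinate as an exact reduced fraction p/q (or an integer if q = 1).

1. C_x = 11/17  [B, D, C are collinear ∩ AC ⟂ BD]
2. C_y = 24/17  [B, D, C are collinear ∩ AC ⟂ BD]
   → C = (11/17, 24/17)

C = (11/17, 24/17)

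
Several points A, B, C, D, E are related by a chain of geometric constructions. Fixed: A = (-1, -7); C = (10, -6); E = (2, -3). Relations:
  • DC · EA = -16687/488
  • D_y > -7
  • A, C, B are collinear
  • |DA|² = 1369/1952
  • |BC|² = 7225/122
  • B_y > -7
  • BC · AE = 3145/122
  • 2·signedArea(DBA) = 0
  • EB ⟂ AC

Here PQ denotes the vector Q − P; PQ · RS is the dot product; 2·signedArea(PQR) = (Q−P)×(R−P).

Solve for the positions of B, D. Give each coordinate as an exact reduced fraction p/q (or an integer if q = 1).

1. B_x = 285/122  [A, C, B are collinear ∩ EB ⟂ AC]
2. B_y = -817/122  [A, C, B are collinear ∩ EB ⟂ AC]
   → B = (285/122, -817/122)
3. D_x = -81/488  [2·signedArea(DBA) = 0 ∩ DC · EA = -16687/488]
4. D_y = -3379/488  [2·signedArea(DBA) = 0 ∩ DC · EA = -16687/488]
   → D = (-81/488, -3379/488)

B = (285/122, -817/122)
D = (-81/488, -3379/488)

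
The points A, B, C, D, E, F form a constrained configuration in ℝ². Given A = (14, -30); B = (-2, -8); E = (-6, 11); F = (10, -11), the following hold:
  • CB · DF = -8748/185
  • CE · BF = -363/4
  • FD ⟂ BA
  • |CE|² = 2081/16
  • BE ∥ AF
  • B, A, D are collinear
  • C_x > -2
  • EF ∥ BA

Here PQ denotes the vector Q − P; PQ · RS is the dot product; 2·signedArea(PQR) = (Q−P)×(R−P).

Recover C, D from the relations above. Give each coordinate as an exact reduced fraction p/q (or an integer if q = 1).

C = (-1, 3/4)
D = (662/185, -2899/185)

1. D_x = 662/185  [B, A, D are collinear ∩ FD ⟂ BA]
2. D_y = -2899/185  [B, A, D are collinear ∩ FD ⟂ BA]
   → D = (662/185, -2899/185)
3. C_x = -1  [CE · BF = -363/4 ∩ CB · DF = -8748/185]
4. C_y = 3/4  [CE · BF = -363/4 ∩ CB · DF = -8748/185]
   → C = (-1, 3/4)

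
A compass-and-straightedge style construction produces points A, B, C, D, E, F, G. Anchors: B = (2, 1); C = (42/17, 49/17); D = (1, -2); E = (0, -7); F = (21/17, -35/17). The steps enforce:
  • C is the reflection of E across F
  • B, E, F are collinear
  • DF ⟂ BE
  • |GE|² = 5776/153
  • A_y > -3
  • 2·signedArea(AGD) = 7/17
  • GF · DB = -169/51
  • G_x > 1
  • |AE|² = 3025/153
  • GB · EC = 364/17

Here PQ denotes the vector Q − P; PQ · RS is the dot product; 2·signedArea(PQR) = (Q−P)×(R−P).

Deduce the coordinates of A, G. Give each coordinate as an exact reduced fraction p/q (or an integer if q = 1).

A = (55/51, -137/51)
G = (76/51, -53/51)

1. G_x = 76/51  [GF · DB = -169/51 ∩ GB · EC = 364/17]
2. G_y = -53/51  [GF · DB = -169/51 ∩ GB · EC = 364/17]
   → G = (76/51, -53/51)
3. A_x = 55/51  [line 49/51·x + -25/51·y + -40/17 = 0 ∩ |AE|² = 3025/153]
4. A_y = -137/51  [line 49/51·x + -25/51·y + -40/17 = 0 ∩ |AE|² = 3025/153]
   → A = (55/51, -137/51)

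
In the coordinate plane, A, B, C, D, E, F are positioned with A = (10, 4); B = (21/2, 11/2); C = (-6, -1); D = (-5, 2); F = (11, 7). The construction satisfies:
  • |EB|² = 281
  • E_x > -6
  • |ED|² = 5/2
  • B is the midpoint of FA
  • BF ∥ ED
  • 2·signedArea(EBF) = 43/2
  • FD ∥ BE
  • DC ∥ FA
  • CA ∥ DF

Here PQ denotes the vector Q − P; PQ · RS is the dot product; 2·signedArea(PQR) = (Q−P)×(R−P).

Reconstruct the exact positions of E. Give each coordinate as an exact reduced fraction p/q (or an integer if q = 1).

E = (-11/2, 1/2)

1. E_x = -11/2  [BF ∥ ED ∩ FD ∥ BE]
2. E_y = 1/2  [BF ∥ ED ∩ FD ∥ BE]
   → E = (-11/2, 1/2)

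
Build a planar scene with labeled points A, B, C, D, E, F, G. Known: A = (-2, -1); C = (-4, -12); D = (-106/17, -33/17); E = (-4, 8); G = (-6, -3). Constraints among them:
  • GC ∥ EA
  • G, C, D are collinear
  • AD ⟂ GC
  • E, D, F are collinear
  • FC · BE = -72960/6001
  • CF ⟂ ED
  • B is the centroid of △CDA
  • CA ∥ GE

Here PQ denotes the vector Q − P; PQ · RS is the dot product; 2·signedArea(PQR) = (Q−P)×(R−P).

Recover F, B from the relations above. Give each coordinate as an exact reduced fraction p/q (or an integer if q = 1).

1. F_x = -49692/6001  [E, D, F are collinear ∩ CF ⟂ ED]
2. F_y = -66236/6001  [E, D, F are collinear ∩ CF ⟂ ED]
   → F = (-49692/6001, -66236/6001)
3. B_x = -208/51  [B is the centroid of △CDA]
4. B_y = -254/51  [B is the centroid of △CDA]
   → B = (-208/51, -254/51)

B = (-208/51, -254/51)
F = (-49692/6001, -66236/6001)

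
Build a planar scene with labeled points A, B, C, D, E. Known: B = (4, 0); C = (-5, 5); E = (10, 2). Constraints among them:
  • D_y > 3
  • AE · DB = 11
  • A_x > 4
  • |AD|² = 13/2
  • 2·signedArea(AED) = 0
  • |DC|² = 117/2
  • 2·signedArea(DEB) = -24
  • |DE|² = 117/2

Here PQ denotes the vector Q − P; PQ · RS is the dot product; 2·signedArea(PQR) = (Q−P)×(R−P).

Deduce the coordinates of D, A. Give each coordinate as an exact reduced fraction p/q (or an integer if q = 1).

1. D_x = 5/2  [line 2·x + -6·y + 16 = 0 ∩ |DC|² = 117/2]
2. D_y = 7/2  [line 2·x + -6·y + 16 = 0 ∩ |DC|² = 117/2]
   → D = (5/2, 7/2)
3. A_x = 5  [2·signedArea(AED) = 0 ∩ AE · DB = 11]
4. A_y = 3  [2·signedArea(AED) = 0 ∩ AE · DB = 11]
   → A = (5, 3)

A = (5, 3)
D = (5/2, 7/2)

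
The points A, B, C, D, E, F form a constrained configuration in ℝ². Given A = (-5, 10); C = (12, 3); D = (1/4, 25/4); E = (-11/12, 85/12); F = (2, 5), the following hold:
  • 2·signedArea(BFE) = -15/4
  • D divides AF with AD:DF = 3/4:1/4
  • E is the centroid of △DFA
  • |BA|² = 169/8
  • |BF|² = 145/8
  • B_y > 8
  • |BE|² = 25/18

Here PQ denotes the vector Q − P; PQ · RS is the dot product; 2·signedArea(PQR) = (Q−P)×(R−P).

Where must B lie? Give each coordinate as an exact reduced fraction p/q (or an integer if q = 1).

1. B_x = -3/4  [line -25/12·x + -35/12·y + 45/2 = 0 ∩ |BE|² = 25/18]
2. B_y = 33/4  [line -25/12·x + -35/12·y + 45/2 = 0 ∩ |BE|² = 25/18]
   → B = (-3/4, 33/4)

B = (-3/4, 33/4)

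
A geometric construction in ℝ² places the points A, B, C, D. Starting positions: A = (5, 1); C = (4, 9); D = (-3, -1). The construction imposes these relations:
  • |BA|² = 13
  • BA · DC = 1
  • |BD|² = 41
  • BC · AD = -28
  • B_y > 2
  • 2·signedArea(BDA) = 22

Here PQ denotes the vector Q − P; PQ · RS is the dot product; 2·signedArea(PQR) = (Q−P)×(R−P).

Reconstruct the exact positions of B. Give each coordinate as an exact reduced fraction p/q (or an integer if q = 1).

B = (2, 3)

1. B_x = 2  [BC · AD = -28 ∩ BA · DC = 1]
2. B_y = 3  [BC · AD = -28 ∩ BA · DC = 1]
   → B = (2, 3)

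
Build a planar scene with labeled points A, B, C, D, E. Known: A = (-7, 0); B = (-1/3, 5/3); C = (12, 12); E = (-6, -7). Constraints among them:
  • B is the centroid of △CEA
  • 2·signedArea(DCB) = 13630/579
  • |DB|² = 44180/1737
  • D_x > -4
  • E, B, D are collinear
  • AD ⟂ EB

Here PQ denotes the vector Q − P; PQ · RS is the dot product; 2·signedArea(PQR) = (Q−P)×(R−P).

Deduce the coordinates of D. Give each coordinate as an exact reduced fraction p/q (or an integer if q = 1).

D = (-597/193, -493/193)

1. D_x = -597/193  [E, B, D are collinear ∩ AD ⟂ EB]
2. D_y = -493/193  [E, B, D are collinear ∩ AD ⟂ EB]
   → D = (-597/193, -493/193)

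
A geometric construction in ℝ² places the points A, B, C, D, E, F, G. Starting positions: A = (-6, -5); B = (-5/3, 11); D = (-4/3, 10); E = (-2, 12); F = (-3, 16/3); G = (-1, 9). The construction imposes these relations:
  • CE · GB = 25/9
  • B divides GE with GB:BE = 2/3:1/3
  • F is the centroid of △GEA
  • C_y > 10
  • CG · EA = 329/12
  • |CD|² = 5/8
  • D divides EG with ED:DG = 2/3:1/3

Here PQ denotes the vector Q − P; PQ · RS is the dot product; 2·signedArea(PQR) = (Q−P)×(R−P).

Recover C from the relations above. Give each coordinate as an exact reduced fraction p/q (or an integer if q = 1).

1. C_x = -19/12  [CG · EA = 329/12 ∩ CE · GB = 25/9]
2. C_y = 43/4  [CG · EA = 329/12 ∩ CE · GB = 25/9]
   → C = (-19/12, 43/4)

C = (-19/12, 43/4)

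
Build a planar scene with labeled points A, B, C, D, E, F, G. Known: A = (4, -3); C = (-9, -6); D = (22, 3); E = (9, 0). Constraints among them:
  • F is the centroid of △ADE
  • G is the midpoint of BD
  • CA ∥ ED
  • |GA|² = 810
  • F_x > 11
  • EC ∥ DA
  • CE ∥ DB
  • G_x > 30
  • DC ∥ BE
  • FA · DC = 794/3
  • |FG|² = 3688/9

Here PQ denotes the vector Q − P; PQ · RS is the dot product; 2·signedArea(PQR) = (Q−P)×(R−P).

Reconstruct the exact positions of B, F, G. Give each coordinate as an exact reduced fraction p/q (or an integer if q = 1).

1. B_x = 40  [DC ∥ BE ∩ CE ∥ DB]
2. B_y = 9  [DC ∥ BE ∩ CE ∥ DB]
   → B = (40, 9)
3. F_x = 35/3  [F is the centroid of △ADE]
4. F_y = 0  [F is the centroid of △ADE]
   → F = (35/3, 0)
5. G_x = 31  [G is the midpoint of BD]
6. G_y = 6  [G is the midpoint of BD]
   → G = (31, 6)

B = (40, 9)
F = (35/3, 0)
G = (31, 6)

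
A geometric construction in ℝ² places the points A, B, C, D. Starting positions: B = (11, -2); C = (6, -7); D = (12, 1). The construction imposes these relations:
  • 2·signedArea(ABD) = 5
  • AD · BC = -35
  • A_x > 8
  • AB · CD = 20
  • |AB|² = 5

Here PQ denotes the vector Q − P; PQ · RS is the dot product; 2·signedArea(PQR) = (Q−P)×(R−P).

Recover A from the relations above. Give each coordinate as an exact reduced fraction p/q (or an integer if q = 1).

A = (9, -3)

1. A_x = 9  [AD · BC = -35 ∩ 2·signedArea(ABD) = 5]
2. A_y = -3  [AD · BC = -35 ∩ 2·signedArea(ABD) = 5]
   → A = (9, -3)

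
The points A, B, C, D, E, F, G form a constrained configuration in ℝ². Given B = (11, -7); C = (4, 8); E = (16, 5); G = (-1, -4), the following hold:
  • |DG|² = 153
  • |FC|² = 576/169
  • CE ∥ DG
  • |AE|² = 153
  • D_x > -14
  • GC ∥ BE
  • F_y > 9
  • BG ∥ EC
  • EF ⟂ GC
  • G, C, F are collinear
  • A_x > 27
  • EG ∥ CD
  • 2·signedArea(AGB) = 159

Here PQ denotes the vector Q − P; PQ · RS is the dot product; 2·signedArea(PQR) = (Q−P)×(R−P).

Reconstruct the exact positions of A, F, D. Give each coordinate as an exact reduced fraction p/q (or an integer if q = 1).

1. A_x = 28  [line 3·x + 12·y + -108 = 0 ∩ |AE|² = 153]
2. A_y = 2  [line 3·x + 12·y + -108 = 0 ∩ |AE|² = 153]
   → A = (28, 2)
3. F_x = 796/169  [G, C, F are collinear ∩ EF ⟂ GC]
4. F_y = 1640/169  [G, C, F are collinear ∩ EF ⟂ GC]
   → F = (796/169, 1640/169)
5. D_x = -13  [CE ∥ DG ∩ EG ∥ CD]
6. D_y = -1  [CE ∥ DG ∩ EG ∥ CD]
   → D = (-13, -1)

A = (28, 2)
D = (-13, -1)
F = (796/169, 1640/169)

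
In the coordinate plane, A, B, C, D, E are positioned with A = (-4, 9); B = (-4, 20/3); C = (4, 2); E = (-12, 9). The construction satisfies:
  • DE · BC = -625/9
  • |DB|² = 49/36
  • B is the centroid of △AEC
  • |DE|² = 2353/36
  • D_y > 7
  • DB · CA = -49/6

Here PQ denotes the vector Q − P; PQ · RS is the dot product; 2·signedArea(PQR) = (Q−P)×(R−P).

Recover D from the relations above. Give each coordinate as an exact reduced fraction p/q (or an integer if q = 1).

D = (-4, 47/6)

1. D_x = -4  [DE · BC = -625/9 ∩ DB · CA = -49/6]
2. D_y = 47/6  [DE · BC = -625/9 ∩ DB · CA = -49/6]
   → D = (-4, 47/6)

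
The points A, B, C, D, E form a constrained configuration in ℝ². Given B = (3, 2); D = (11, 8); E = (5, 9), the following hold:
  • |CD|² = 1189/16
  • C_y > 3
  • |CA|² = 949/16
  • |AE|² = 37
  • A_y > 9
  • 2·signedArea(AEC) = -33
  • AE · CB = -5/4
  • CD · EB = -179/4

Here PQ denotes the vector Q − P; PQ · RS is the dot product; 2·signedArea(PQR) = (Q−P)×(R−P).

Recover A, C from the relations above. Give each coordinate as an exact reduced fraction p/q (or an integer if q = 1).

1. C_x = 7/2  [line 2·x + 7·y + -133/4 = 0 ∩ |CD|² = 1189/16]
2. C_y = 15/4  [line 2·x + 7·y + -133/4 = 0 ∩ |CD|² = 1189/16]
   → C = (7/2, 15/4)
3. A_x = -1  [AE · CB = -5/4 ∩ 2·signedArea(AEC) = -33]
4. A_y = 10  [AE · CB = -5/4 ∩ 2·signedArea(AEC) = -33]
   → A = (-1, 10)

A = (-1, 10)
C = (7/2, 15/4)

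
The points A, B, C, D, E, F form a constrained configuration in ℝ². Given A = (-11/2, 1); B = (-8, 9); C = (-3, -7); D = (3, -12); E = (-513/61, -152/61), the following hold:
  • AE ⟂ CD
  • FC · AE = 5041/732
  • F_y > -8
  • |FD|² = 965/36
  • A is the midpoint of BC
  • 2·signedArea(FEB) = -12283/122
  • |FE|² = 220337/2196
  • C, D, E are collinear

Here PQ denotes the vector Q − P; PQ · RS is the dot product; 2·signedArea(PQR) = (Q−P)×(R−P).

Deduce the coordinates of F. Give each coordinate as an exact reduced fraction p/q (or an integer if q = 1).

1. F_x = 1/6  [2·signedArea(FEB) = -12283/122 ∩ FC · AE = 5041/732]
2. F_y = -23/3  [2·signedArea(FEB) = -12283/122 ∩ FC · AE = 5041/732]
   → F = (1/6, -23/3)

F = (1/6, -23/3)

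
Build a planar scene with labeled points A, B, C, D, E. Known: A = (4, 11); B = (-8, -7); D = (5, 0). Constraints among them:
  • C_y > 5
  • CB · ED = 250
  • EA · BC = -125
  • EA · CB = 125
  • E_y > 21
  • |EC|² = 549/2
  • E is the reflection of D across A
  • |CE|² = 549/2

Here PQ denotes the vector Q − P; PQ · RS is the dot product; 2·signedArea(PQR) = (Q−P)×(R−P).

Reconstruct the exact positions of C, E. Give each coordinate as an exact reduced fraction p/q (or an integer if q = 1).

C = (9/2, 11/2)
E = (3, 22)

1. E_x = 3  [E is the reflection of D across A]
2. E_y = 22  [E is the reflection of D across A]
   → E = (3, 22)
3. C_x = 9/2  [line -2·x + 22·y + -112 = 0 ∩ |CE|² = 549/2]
4. C_y = 11/2  [line -2·x + 22·y + -112 = 0 ∩ |CE|² = 549/2]
   → C = (9/2, 11/2)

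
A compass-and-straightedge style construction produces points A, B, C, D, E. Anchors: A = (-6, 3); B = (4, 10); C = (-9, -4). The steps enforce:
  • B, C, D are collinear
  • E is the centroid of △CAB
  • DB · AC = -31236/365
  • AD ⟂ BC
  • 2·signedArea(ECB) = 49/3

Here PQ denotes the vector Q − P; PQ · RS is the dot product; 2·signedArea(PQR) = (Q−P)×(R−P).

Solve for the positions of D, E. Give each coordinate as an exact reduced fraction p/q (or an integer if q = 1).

1. D_x = -1504/365  [B, C, D are collinear ∩ AD ⟂ BC]
2. D_y = 458/365  [B, C, D are collinear ∩ AD ⟂ BC]
   → D = (-1504/365, 458/365)
3. E_x = -11/3  [E is the centroid of △CAB]
4. E_y = 3  [E is the centroid of △CAB]
   → E = (-11/3, 3)

D = (-1504/365, 458/365)
E = (-11/3, 3)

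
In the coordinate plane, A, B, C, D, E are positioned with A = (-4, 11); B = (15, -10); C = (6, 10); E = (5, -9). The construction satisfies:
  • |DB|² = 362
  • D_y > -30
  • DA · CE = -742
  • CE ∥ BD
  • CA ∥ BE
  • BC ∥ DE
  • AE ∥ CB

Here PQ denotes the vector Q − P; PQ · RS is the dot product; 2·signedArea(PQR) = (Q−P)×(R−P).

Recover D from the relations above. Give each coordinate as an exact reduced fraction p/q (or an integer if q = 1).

D = (14, -29)

1. D_x = 14  [BC ∥ DE ∩ CE ∥ BD]
2. D_y = -29  [BC ∥ DE ∩ CE ∥ BD]
   → D = (14, -29)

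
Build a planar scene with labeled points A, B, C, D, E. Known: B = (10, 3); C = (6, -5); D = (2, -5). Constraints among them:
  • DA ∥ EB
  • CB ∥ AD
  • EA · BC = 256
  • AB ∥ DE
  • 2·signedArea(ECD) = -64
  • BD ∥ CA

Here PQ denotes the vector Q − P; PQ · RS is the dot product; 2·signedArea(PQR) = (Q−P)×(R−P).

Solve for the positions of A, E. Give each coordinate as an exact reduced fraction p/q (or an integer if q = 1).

1. A_x = -2  [CB ∥ AD ∩ BD ∥ CA]
2. A_y = -13  [CB ∥ AD ∩ BD ∥ CA]
   → A = (-2, -13)
3. E_x = 14  [DA ∥ EB ∩ AB ∥ DE]
4. E_y = 11  [DA ∥ EB ∩ AB ∥ DE]
   → E = (14, 11)

A = (-2, -13)
E = (14, 11)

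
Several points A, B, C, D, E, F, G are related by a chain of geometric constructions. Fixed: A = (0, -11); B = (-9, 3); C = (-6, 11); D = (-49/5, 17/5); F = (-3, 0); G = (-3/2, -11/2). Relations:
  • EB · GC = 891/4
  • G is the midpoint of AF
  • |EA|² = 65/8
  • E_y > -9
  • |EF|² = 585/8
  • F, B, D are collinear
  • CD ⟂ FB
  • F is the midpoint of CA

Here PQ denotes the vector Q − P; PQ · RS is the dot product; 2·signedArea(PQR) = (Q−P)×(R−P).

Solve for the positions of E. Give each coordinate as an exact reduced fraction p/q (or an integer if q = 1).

E = (-3/4, -33/4)

1. E_x = -3/4  [line 9/2·x + -33/2·y + -531/4 = 0 ∩ |EA|² = 65/8]
2. E_y = -33/4  [line 9/2·x + -33/2·y + -531/4 = 0 ∩ |EA|² = 65/8]
   → E = (-3/4, -33/4)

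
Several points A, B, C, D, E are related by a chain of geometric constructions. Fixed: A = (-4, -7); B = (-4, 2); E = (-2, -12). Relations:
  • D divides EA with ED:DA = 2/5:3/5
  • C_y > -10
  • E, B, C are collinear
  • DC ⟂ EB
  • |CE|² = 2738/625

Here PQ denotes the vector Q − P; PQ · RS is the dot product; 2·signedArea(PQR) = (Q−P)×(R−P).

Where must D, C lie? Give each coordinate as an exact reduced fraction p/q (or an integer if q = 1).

1. D_x = -14/5  [D divides EA with ED:DA = 2/5:3/5]
2. D_y = -10  [D divides EA with ED:DA = 2/5:3/5]
   → D = (-14/5, -10)
3. C_x = -287/125  [E, B, C are collinear ∩ DC ⟂ EB]
4. C_y = -1241/125  [E, B, C are collinear ∩ DC ⟂ EB]
   → C = (-287/125, -1241/125)

C = (-287/125, -1241/125)
D = (-14/5, -10)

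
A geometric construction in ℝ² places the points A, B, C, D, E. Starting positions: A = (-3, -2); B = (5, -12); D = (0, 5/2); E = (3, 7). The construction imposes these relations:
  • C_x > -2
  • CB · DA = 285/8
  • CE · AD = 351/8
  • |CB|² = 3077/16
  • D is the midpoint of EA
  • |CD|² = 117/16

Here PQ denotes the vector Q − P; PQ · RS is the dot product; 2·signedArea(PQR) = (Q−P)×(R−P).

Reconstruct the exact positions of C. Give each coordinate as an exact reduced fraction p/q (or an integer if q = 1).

1. C_x = -3/2  [line -3·x + -9/2·y + -27/8 = 0 ∩ |CD|² = 117/16]
2. C_y = 1/4  [line -3·x + -9/2·y + -27/8 = 0 ∩ |CD|² = 117/16]
   → C = (-3/2, 1/4)

C = (-3/2, 1/4)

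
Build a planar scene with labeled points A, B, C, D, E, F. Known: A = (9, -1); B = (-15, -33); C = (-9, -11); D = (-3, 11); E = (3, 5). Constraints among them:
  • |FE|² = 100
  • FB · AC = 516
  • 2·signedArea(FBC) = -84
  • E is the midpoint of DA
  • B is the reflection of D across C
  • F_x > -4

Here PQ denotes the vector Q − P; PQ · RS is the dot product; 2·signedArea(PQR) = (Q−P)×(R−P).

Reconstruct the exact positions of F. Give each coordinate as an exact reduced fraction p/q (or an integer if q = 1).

1. F_x = -3  [2·signedArea(FBC) = -84 ∩ FB · AC = 516]
2. F_y = -3  [2·signedArea(FBC) = -84 ∩ FB · AC = 516]
   → F = (-3, -3)

F = (-3, -3)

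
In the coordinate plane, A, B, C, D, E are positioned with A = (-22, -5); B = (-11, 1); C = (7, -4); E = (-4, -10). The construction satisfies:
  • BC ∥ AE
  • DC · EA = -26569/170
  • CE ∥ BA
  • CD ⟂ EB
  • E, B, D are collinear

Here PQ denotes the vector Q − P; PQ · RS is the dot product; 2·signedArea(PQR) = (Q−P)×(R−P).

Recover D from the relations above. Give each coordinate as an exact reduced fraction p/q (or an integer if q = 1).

1. D_x = -603/170  [E, B, D are collinear ∩ CD ⟂ EB]
2. D_y = -1821/170  [E, B, D are collinear ∩ CD ⟂ EB]
   → D = (-603/170, -1821/170)

D = (-603/170, -1821/170)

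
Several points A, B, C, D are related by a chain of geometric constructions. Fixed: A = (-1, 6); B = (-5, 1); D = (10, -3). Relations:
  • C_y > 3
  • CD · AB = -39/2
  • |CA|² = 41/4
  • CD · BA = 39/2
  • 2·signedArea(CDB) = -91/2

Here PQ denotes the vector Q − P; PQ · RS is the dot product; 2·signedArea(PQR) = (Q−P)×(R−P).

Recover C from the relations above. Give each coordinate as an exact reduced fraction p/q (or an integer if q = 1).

1. C_x = -3  [CD · AB = -39/2 ∩ 2·signedArea(CDB) = -91/2]
2. C_y = 7/2  [CD · AB = -39/2 ∩ 2·signedArea(CDB) = -91/2]
   → C = (-3, 7/2)

C = (-3, 7/2)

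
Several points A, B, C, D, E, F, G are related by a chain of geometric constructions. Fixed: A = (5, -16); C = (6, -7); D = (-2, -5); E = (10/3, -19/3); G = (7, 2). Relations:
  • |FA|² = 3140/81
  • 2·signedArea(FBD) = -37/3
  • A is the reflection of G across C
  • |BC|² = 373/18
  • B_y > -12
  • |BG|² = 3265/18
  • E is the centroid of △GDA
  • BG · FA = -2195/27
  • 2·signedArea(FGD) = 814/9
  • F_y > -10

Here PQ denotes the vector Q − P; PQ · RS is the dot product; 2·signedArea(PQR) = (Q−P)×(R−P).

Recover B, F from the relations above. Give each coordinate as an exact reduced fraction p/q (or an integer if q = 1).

B = (25/6, -67/6)
F = (43/9, -88/9)

1. F_x = 43/9  [line 7·x + -9·y + -1093/9 = 0 ∩ |FA|² = 3140/81]
2. F_y = -88/9  [line 7·x + -9·y + -1093/9 = 0 ∩ |FA|² = 3140/81]
   → F = (43/9, -88/9)
3. B_x = 25/6  [BG · FA = -2195/27 ∩ 2·signedArea(FBD) = -37/3]
4. B_y = -67/6  [BG · FA = -2195/27 ∩ 2·signedArea(FBD) = -37/3]
   → B = (25/6, -67/6)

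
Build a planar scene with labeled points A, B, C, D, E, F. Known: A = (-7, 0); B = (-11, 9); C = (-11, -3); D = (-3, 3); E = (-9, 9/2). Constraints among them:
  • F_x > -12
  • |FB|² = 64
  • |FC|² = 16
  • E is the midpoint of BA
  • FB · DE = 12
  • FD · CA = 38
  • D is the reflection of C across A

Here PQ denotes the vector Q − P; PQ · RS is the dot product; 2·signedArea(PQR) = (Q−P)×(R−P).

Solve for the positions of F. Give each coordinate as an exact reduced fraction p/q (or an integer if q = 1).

1. F_x = -11  [FD · CA = 38 ∩ FB · DE = 12]
2. F_y = 1  [FD · CA = 38 ∩ FB · DE = 12]
   → F = (-11, 1)

F = (-11, 1)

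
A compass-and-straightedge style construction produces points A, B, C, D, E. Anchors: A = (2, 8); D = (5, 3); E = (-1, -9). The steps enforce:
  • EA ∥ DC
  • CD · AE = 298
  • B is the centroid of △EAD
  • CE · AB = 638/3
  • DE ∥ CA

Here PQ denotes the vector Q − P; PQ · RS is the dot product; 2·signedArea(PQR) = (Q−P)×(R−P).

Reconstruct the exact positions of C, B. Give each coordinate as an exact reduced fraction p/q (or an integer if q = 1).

1. C_x = 8  [DE ∥ CA ∩ EA ∥ DC]
2. C_y = 20  [DE ∥ CA ∩ EA ∥ DC]
   → C = (8, 20)
3. B_x = 2  [B is the centroid of △EAD]
4. B_y = 2/3  [B is the centroid of △EAD]
   → B = (2, 2/3)

B = (2, 2/3)
C = (8, 20)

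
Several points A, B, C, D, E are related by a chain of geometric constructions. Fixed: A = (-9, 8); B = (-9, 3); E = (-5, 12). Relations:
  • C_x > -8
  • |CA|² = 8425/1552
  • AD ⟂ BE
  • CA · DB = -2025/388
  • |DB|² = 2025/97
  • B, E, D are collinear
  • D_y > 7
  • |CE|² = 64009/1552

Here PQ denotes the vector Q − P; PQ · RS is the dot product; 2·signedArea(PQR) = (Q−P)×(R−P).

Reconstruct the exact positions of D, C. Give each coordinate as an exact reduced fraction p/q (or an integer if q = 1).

C = (-738/97, 2379/388)
D = (-693/97, 696/97)

1. D_x = -693/97  [B, E, D are collinear ∩ AD ⟂ BE]
2. D_y = 696/97  [B, E, D are collinear ∩ AD ⟂ BE]
   → D = (-693/97, 696/97)
3. C_x = -738/97  [line 180/97·x + 405/97·y + -4455/388 = 0 ∩ |CA|² = 8425/1552]
4. C_y = 2379/388  [line 180/97·x + 405/97·y + -4455/388 = 0 ∩ |CA|² = 8425/1552]
   → C = (-738/97, 2379/388)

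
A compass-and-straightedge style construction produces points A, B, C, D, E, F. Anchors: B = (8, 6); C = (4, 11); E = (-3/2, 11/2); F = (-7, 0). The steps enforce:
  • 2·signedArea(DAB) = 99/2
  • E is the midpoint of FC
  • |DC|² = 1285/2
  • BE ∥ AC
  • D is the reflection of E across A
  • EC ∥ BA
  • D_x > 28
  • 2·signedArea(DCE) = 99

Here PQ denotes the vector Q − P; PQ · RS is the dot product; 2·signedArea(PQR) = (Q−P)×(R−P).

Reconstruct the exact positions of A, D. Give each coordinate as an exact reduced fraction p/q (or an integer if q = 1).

A = (27/2, 23/2)
D = (57/2, 35/2)

1. A_x = 27/2  [BE ∥ AC ∩ EC ∥ BA]
2. A_y = 23/2  [BE ∥ AC ∩ EC ∥ BA]
   → A = (27/2, 23/2)
3. D_x = 57/2  [D is the reflection of E across A]
4. D_y = 35/2  [D is the reflection of E across A]
   → D = (57/2, 35/2)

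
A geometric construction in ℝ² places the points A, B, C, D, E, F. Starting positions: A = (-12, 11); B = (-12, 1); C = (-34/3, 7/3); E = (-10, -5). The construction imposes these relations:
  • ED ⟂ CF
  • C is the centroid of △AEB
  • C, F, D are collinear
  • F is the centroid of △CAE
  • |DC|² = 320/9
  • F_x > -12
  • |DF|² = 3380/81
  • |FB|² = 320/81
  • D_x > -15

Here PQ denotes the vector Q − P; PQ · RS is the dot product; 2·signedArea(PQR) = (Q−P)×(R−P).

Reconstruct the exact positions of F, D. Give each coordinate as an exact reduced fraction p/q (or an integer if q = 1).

D = (-14, -3)
F = (-100/9, 25/9)

1. F_x = -100/9  [F is the centroid of △CAE]
2. F_y = 25/9  [F is the centroid of △CAE]
   → F = (-100/9, 25/9)
3. D_x = -14  [C, F, D are collinear ∩ ED ⟂ CF]
4. D_y = -3  [C, F, D are collinear ∩ ED ⟂ CF]
   → D = (-14, -3)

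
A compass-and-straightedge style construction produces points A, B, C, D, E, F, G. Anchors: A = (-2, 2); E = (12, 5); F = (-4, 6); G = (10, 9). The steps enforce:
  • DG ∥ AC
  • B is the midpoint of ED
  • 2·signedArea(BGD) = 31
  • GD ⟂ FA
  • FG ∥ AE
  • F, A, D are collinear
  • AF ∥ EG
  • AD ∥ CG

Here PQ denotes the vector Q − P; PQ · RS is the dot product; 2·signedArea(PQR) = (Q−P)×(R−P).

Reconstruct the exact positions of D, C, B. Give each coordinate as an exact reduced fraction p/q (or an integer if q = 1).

B = (24/5, 39/10)
C = (52/5, 41/5)
D = (-12/5, 14/5)

1. D_x = -12/5  [F, A, D are collinear ∩ GD ⟂ FA]
2. D_y = 14/5  [F, A, D are collinear ∩ GD ⟂ FA]
   → D = (-12/5, 14/5)
3. C_x = 52/5  [AD ∥ CG ∩ DG ∥ AC]
4. C_y = 41/5  [AD ∥ CG ∩ DG ∥ AC]
   → C = (52/5, 41/5)
5. B_x = 24/5  [B is the midpoint of ED]
6. B_y = 39/10  [B is the midpoint of ED]
   → B = (24/5, 39/10)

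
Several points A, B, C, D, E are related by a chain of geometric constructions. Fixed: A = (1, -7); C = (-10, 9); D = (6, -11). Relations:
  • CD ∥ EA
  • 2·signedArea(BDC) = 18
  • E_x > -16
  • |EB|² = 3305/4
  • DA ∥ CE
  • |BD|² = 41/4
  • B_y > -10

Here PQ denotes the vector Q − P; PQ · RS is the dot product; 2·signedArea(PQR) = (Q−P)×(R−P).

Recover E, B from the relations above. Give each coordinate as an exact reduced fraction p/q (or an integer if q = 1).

B = (7/2, -9)
E = (-15, 13)

1. E_x = -15  [CD ∥ EA ∩ DA ∥ CE]
2. E_y = 13  [CD ∥ EA ∩ DA ∥ CE]
   → E = (-15, 13)
3. B_x = 7/2  [line -20·x + -16·y + -74 = 0 ∩ |BD|² = 41/4]
4. B_y = -9  [line -20·x + -16·y + -74 = 0 ∩ |BD|² = 41/4]
   → B = (7/2, -9)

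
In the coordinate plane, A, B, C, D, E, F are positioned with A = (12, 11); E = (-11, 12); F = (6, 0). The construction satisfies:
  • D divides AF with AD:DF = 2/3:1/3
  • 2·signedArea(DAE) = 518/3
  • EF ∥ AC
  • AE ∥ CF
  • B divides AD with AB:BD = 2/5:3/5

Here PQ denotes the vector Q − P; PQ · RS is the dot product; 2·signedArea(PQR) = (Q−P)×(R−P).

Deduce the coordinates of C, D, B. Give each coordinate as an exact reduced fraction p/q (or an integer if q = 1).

1. C_x = 29  [AE ∥ CF ∩ EF ∥ AC]
2. C_y = -1  [AE ∥ CF ∩ EF ∥ AC]
   → C = (29, -1)
3. D_x = 8  [D divides AF with AD:DF = 2/3:1/3]
4. D_y = 11/3  [D divides AF with AD:DF = 2/3:1/3]
   → D = (8, 11/3)
5. B_x = 52/5  [B divides AD with AB:BD = 2/5:3/5]
6. B_y = 121/15  [B divides AD with AB:BD = 2/5:3/5]
   → B = (52/5, 121/15)

B = (52/5, 121/15)
C = (29, -1)
D = (8, 11/3)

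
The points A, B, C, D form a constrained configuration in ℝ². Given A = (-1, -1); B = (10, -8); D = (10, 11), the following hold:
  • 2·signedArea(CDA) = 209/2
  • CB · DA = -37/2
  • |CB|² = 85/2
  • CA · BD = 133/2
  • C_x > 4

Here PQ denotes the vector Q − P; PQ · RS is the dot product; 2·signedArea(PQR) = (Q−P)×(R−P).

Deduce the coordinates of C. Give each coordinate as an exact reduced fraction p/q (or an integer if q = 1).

C = (9/2, -9/2)

1. C_x = 9/2  [2·signedArea(CDA) = 209/2 ∩ CA · BD = 133/2]
2. C_y = -9/2  [2·signedArea(CDA) = 209/2 ∩ CA · BD = 133/2]
   → C = (9/2, -9/2)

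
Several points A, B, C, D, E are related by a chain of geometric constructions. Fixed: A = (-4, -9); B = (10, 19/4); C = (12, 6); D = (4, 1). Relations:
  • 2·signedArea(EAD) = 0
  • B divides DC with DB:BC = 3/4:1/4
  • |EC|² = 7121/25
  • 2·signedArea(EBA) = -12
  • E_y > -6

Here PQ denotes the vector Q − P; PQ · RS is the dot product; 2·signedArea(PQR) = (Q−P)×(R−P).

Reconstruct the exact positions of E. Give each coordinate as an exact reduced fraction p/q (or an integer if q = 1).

1. E_x = -4/5  [2·signedArea(EAD) = 0 ∩ 2·signedArea(EBA) = -12]
2. E_y = -5  [2·signedArea(EAD) = 0 ∩ 2·signedArea(EBA) = -12]
   → E = (-4/5, -5)

E = (-4/5, -5)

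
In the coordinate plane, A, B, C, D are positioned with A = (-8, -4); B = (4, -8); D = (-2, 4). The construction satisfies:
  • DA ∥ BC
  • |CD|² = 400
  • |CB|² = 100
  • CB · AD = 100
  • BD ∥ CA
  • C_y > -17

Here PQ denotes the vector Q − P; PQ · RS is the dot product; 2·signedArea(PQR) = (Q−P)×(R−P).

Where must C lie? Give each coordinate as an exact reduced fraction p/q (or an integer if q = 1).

C = (-2, -16)

1. C_x = -2  [BD ∥ CA ∩ DA ∥ BC]
2. C_y = -16  [BD ∥ CA ∩ DA ∥ BC]
   → C = (-2, -16)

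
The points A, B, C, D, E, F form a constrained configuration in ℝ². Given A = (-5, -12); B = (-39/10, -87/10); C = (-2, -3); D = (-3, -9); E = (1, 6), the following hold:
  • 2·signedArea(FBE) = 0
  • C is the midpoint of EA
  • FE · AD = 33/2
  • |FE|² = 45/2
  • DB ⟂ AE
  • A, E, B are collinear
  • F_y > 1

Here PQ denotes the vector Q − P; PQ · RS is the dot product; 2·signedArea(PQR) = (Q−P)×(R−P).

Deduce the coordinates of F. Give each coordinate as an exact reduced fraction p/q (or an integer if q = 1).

1. F_x = -1/2  [2·signedArea(FBE) = 0 ∩ FE · AD = 33/2]
2. F_y = 3/2  [2·signedArea(FBE) = 0 ∩ FE · AD = 33/2]
   → F = (-1/2, 3/2)

F = (-1/2, 3/2)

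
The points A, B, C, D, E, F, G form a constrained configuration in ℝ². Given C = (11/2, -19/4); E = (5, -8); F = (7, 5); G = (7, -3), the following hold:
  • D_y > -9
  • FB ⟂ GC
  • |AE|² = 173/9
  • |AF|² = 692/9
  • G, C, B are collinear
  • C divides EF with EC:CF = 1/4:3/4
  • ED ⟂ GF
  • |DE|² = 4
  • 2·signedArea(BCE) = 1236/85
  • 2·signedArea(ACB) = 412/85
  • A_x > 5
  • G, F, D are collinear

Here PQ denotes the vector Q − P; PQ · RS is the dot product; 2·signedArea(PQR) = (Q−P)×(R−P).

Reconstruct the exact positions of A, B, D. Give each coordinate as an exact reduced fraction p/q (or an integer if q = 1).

1. B_x = 931/85  [G, C, B are collinear ∩ FB ⟂ GC]
2. B_y = 137/85  [G, C, B are collinear ∩ FB ⟂ GC]
   → B = (931/85, 137/85)
3. D_x = 7  [G, F, D are collinear ∩ ED ⟂ GF]
4. D_y = -8  [G, F, D are collinear ∩ ED ⟂ GF]
   → D = (7, -8)
5. A_x = 17/3  [line -2163/340·x + 927/170·y + 3811/68 = 0 ∩ |AE|² = 173/9]
6. A_y = -11/3  [line -2163/340·x + 927/170·y + 3811/68 = 0 ∩ |AE|² = 173/9]
   → A = (17/3, -11/3)

A = (17/3, -11/3)
B = (931/85, 137/85)
D = (7, -8)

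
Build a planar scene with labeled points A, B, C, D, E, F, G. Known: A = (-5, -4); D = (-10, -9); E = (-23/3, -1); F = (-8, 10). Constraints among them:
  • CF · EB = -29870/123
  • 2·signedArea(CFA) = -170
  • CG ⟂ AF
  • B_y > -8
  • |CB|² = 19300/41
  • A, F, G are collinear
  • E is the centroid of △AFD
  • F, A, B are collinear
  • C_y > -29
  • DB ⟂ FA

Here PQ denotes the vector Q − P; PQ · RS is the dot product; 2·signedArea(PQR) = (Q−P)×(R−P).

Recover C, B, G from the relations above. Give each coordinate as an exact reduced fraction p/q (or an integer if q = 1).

1. B_x = -172/41  [F, A, B are collinear ∩ DB ⟂ FA]
2. B_y = -318/41  [F, A, B are collinear ∩ DB ⟂ FA]
   → B = (-172/41, -318/41)
3. C_x = -12  [2·signedArea(CFA) = -170 ∩ CF · EB = -29870/123]
4. C_y = -28  [2·signedArea(CFA) = -170 ∩ CF · EB = -29870/123]
   → C = (-12, -28)
5. G_x = -16/41  [A, F, G are collinear ∩ CG ⟂ AF]
6. G_y = -1046/41  [A, F, G are collinear ∩ CG ⟂ AF]
   → G = (-16/41, -1046/41)

B = (-172/41, -318/41)
C = (-12, -28)
G = (-16/41, -1046/41)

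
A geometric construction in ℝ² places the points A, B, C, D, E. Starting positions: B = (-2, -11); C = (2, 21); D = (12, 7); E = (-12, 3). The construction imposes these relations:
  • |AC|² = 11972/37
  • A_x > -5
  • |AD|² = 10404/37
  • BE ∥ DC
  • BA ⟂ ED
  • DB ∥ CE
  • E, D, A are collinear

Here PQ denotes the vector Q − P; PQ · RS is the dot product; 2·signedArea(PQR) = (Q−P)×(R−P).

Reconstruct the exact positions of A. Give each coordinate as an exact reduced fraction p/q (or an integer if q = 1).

A = (-168/37, 157/37)

1. A_x = -168/37  [E, D, A are collinear ∩ BA ⟂ ED]
2. A_y = 157/37  [E, D, A are collinear ∩ BA ⟂ ED]
   → A = (-168/37, 157/37)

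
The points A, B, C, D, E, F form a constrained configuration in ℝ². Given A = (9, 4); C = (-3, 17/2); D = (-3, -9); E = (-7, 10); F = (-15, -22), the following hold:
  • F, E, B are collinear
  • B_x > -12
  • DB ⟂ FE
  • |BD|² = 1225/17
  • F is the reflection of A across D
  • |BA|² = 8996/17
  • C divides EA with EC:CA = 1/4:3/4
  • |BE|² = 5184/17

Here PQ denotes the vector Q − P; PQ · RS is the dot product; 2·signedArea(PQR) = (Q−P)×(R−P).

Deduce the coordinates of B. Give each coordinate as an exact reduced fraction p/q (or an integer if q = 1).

B = (-191/17, -118/17)

1. B_x = -191/17  [F, E, B are collinear ∩ DB ⟂ FE]
2. B_y = -118/17  [F, E, B are collinear ∩ DB ⟂ FE]
   → B = (-191/17, -118/17)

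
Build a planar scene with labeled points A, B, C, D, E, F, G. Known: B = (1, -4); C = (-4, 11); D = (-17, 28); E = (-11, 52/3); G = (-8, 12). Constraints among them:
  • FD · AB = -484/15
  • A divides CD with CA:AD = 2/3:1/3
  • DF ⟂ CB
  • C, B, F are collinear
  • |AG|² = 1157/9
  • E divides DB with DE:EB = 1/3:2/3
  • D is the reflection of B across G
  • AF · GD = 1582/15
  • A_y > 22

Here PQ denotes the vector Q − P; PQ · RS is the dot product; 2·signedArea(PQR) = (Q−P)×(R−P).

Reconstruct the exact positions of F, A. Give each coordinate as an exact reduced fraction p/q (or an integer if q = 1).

A = (-38/3, 67/3)
F = (-52/5, 151/5)

1. F_x = -52/5  [C, B, F are collinear ∩ DF ⟂ CB]
2. F_y = 151/5  [C, B, F are collinear ∩ DF ⟂ CB]
   → F = (-52/5, 151/5)
3. A_x = -38/3  [A divides CD with CA:AD = 2/3:1/3]
4. A_y = 67/3  [A divides CD with CA:AD = 2/3:1/3]
   → A = (-38/3, 67/3)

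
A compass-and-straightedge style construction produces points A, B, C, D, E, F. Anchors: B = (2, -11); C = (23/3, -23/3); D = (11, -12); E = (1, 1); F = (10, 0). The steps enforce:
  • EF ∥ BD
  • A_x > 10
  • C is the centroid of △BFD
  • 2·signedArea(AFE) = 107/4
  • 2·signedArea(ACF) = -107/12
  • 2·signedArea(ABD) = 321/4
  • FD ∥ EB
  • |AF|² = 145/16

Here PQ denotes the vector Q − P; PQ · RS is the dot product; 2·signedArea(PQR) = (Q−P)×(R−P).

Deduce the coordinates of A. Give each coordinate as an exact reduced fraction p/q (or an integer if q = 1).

A = (41/4, -3)

1. A_x = 41/4  [2·signedArea(ACF) = -107/12 ∩ 2·signedArea(ABD) = 321/4]
2. A_y = -3  [2·signedArea(ACF) = -107/12 ∩ 2·signedArea(ABD) = 321/4]
   → A = (41/4, -3)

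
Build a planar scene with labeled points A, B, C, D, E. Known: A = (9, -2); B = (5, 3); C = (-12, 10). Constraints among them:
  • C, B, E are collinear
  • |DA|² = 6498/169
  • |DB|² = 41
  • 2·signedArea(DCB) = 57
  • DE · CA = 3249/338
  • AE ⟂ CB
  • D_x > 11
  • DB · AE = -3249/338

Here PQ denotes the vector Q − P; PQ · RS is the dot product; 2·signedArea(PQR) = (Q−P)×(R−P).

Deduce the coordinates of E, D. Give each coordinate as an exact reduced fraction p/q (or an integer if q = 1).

D = (1920/169, 631/169)
E = (3441/338, 293/338)

1. E_x = 3441/338  [C, B, E are collinear ∩ AE ⟂ CB]
2. E_y = 293/338  [C, B, E are collinear ∩ AE ⟂ CB]
   → E = (3441/338, 293/338)
3. D_x = 1920/169  [DB · AE = -3249/338 ∩ DE · CA = 3249/338]
4. D_y = 631/169  [DB · AE = -3249/338 ∩ DE · CA = 3249/338]
   → D = (1920/169, 631/169)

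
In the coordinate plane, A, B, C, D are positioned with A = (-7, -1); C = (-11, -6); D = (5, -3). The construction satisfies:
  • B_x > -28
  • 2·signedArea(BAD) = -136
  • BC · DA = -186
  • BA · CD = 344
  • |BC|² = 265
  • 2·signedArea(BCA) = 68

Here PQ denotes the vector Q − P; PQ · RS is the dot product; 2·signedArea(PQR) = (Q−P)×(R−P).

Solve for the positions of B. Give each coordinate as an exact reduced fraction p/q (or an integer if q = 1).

B = (-27, -9)

1. B_x = -27  [BC · DA = -186 ∩ 2·signedArea(BCA) = 68]
2. B_y = -9  [BC · DA = -186 ∩ 2·signedArea(BCA) = 68]
   → B = (-27, -9)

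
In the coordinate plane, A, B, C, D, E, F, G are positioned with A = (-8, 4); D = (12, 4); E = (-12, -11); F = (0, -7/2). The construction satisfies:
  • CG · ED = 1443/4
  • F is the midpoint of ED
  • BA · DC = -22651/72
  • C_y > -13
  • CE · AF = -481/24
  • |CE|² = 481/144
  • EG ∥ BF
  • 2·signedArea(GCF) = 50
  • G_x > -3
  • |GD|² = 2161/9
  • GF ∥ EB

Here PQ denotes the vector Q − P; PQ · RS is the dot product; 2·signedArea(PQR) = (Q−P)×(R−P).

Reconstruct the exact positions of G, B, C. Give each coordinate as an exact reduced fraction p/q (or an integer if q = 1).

1. C_x = -32/3  [line -8·x + 15/2·y + 157/24 = 0 ∩ |CE|² = 481/144]
2. C_y = -49/4  [line -8·x + 15/2·y + 157/24 = 0 ∩ |CE|² = 481/144]
   → C = (-32/3, -49/4)
3. G_x = -8/3  [2·signedArea(GCF) = 50 ∩ CG · ED = 1443/4]
4. G_y = -1  [2·signedArea(GCF) = 50 ∩ CG · ED = 1443/4]
   → G = (-8/3, -1)
5. B_x = -28/3  [EG ∥ BF ∩ GF ∥ EB]
6. B_y = -27/2  [EG ∥ BF ∩ GF ∥ EB]
   → B = (-28/3, -27/2)

B = (-28/3, -27/2)
C = (-32/3, -49/4)
G = (-8/3, -1)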